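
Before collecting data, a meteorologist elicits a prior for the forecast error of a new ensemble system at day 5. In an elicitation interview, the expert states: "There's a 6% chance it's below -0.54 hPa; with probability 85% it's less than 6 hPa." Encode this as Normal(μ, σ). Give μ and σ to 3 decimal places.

μ = 3.384, σ = 2.524

The p-quantile of Normal(μ,σ) is μ + z_p·σ, with z_{0.06} = -1.555 and z_{0.85} = 1.036.
Eliminate σ: μ = (z₂·x₁ − z₁·x₂)/(z₂ − z₁) = (1.036·-0.54 − (-1.555)·6)/2.591 = 3.384.
Then σ = (x₂ − x₁)/(z₂ − z₁) = (6 − -0.54)/2.591 = 2.524.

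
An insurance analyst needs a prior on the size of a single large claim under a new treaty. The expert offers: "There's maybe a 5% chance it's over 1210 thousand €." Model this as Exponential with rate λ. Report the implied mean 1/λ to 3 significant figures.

mean ≈ 404 thousand €

P(T > 1210.0) = e^(−λ·1210.0) = 0.05, so λ = −ln(0.05)/1210.0 = 0.00248.
Mean = 1/λ = 404 thousand €.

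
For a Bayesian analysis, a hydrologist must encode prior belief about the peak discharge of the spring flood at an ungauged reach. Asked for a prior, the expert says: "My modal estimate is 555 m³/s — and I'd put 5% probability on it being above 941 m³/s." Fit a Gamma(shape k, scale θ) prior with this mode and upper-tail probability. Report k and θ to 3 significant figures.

Gamma(k,θ) with k>1 has mode (k−1)θ, so θ = 555/(k−1).
Need P(X < 941) = 0.95 with θ tied to k this way. Start at k = 2, θ = 555: P(X<941) ≈ 0.505.
Too low — raise k to concentrate. Iterating converges to k ≈ 11.
Then θ = 555/(11−1) ≈ 55.4.

k ≈ 11, θ ≈ 55.4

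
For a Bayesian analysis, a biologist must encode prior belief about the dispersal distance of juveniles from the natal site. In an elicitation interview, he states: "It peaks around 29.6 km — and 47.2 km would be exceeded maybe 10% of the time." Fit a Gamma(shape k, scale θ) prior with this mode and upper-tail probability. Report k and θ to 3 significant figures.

k ≈ 9.62, θ ≈ 3.43

Gamma(k,θ) with k>1 has mode (k−1)θ, so θ = 29.6/(k−1).
Need P(X < 47.2) = 0.9 with θ tied to k this way. Start at k = 2, θ = 29.6: P(X<47.2) ≈ 0.473.
Too low — raise k to concentrate. Iterating converges to k ≈ 9.62.
Then θ = 29.6/(9.62−1) ≈ 3.43.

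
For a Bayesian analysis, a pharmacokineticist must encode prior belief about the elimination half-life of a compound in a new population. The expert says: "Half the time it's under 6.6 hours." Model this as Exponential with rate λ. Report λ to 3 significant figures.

λ ≈ 0.105

Exponential median = ln 2 / λ, so λ = ln 2 / 6.6 = 0.105.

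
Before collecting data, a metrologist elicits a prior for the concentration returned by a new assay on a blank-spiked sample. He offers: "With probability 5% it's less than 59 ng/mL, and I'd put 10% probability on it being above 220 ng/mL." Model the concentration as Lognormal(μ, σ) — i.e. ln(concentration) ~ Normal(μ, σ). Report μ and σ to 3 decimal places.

μ ≈ 4.817, σ ≈ 0.450

If T ~ Lognormal(μ,σ) then ln T ~ Normal(μ,σ), so the p-quantile of ln T is μ + z_p·σ.
ln(59) = 4.078 and ln(220) = 5.394; z_{0.05} = -1.645, z_{0.9} = 1.282.
σ = (5.394 − 4.078)/(1.282 − (-1.645)) = 0.450.
μ = 4.078 − (-1.645)·0.450 = 4.817.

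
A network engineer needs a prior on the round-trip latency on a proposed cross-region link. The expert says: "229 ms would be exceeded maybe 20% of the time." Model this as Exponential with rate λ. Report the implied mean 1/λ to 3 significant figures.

mean ≈ 142 ms

P(T > 229.0) = e^(−λ·229.0) = 0.2, so λ = −ln(0.2)/229.0 = 0.00703.
Mean = 1/λ = 142 ms.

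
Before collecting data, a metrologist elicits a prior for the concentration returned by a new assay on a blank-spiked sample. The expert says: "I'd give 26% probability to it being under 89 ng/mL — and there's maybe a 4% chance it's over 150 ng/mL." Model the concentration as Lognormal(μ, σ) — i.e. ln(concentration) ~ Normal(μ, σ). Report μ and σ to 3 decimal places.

If T ~ Lognormal(μ,σ) then ln T ~ Normal(μ,σ), so the p-quantile of ln T is μ + z_p·σ.
ln(89) = 4.489 and ln(150) = 5.011; z_{0.26} = -0.6433, z_{0.96} = 1.751.
σ = (5.011 − 4.489)/(1.751 − (-0.6433)) = 0.218.
μ = 4.489 − (-0.6433)·0.218 = 4.629.

μ ≈ 4.629, σ ≈ 0.218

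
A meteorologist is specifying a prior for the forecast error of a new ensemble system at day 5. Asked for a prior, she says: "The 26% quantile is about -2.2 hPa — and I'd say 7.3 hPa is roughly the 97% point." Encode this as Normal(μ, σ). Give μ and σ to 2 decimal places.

The p-quantile of Normal(μ,σ) is μ + z_p·σ, with z_{0.26} = -0.6433 and z_{0.97} = 1.881.
Eliminate σ: μ = (z₂·x₁ − z₁·x₂)/(z₂ − z₁) = (1.881·-2.2 − (-0.6433)·7.3)/2.524 = 0.22.
Then σ = (x₂ − x₁)/(z₂ − z₁) = (7.3 − -2.2)/2.524 = 3.76.

μ = 0.22, σ = 3.76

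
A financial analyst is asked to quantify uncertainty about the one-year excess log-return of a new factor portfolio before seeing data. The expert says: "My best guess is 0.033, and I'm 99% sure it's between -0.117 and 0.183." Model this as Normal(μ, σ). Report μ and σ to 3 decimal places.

A symmetric 99% interval runs μ ± z·σ with z = 2.576.
Half-width = 0.15, so σ = 0.15/2.576 = 0.058.
μ is the stated best guess, 0.033.

μ = 0.033, σ = 0.058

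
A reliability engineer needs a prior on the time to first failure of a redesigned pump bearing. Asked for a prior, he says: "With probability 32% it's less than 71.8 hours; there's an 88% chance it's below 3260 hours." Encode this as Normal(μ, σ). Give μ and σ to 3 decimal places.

μ = 979.531, σ = 1940.846

The p-quantile of Normal(μ,σ) is μ + z_p·σ, with z_{0.32} = -0.4677 and z_{0.88} = 1.175.
Eliminate σ: μ = (z₂·x₁ − z₁·x₂)/(z₂ − z₁) = (1.175·71.8 − (-0.4677)·3260)/1.643 = 979.531.
Then σ = (x₂ − x₁)/(z₂ − z₁) = (3260 − 71.8)/1.643 = 1940.846.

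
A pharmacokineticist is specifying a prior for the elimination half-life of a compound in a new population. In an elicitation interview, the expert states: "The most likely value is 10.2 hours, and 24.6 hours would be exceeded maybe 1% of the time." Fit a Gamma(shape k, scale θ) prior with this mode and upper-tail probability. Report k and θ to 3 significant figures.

k ≈ 7.1, θ ≈ 1.67

Gamma(k,θ) with k>1 has mode (k−1)θ, so θ = 10.2/(k−1).
Need P(X < 24.6) = 0.99 with θ tied to k this way. Start at k = 2, θ = 10.2: P(X<24.6) ≈ 0.694.
Too low — raise k to concentrate. Iterating converges to k ≈ 7.1.
Then θ = 10.2/(7.1−1) ≈ 1.67.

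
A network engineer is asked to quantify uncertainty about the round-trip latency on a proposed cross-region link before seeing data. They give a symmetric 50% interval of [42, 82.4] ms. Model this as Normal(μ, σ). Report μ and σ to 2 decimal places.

μ = 62.20, σ = 29.95

A symmetric 50% interval runs μ ± z·σ with z = 0.6745.
Half-width = 20.2, so σ = 20.2/0.6745 = 29.95.
μ is the interval midpoint, 62.20.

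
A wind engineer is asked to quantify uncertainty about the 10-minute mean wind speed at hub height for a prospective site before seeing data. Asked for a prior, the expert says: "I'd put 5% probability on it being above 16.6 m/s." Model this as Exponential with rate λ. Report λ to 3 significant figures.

P(T > 16.6) = e^(−λ·16.6) = 0.05, so λ = −ln(0.05)/16.6 = 0.18.

λ ≈ 0.18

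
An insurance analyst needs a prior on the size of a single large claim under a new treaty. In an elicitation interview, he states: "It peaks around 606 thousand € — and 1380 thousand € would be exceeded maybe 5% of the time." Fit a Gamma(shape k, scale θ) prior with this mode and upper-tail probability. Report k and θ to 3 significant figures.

k ≈ 5.05, θ ≈ 150

Gamma(k,θ) with k>1 has mode (k−1)θ, so θ = 606/(k−1).
Need P(X < 1380) = 0.95 with θ tied to k this way. Start at k = 2, θ = 606: P(X<1380) ≈ 0.664.
Too low — raise k to concentrate. Iterating converges to k ≈ 5.05.
Then θ = 606/(5.05−1) ≈ 150.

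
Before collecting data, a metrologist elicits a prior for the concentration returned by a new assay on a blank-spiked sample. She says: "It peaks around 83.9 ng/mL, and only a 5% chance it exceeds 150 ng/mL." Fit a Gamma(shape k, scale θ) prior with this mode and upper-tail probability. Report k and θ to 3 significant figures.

Gamma(k,θ) with k>1 has mode (k−1)θ, so θ = 83.9/(k−1).
Need P(X < 150) = 0.95 with θ tied to k this way. Start at k = 2, θ = 83.9: P(X<150) ≈ 0.534.
Too low — raise k to concentrate. Iterating converges to k ≈ 9.26.
Then θ = 83.9/(9.26−1) ≈ 10.2.

k ≈ 9.26, θ ≈ 10.2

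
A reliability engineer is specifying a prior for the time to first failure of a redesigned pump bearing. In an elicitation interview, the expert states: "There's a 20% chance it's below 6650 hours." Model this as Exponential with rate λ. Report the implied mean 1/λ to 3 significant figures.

P(T < 6650.0) = 1 − e^(−λ·6650.0) = 0.2, so λ = −ln(1−0.2)/6650.0 = −ln(0.8)/6650.0 = 3.36e-05.
Mean = 1/λ = 29800 hours.

mean ≈ 29800 hours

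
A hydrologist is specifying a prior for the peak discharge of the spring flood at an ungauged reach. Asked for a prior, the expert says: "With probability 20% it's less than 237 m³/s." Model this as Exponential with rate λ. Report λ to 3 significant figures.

λ ≈ 0.000942

P(T < 237.0) = 1 − e^(−λ·237.0) = 0.2, so λ = −ln(1−0.2)/237.0 = −ln(0.8)/237.0 = 0.000942.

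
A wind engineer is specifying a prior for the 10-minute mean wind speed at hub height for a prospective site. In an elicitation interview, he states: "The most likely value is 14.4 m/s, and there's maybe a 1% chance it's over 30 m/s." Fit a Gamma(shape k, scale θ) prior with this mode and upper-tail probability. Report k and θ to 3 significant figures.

k ≈ 10, θ ≈ 1.59

Gamma(k,θ) with k>1 has mode (k−1)θ, so θ = 14.4/(k−1).
Need P(X < 30) = 0.99 with θ tied to k this way. Start at k = 2, θ = 14.4: P(X<30) ≈ 0.616.
Too low — raise k to concentrate. Iterating converges to k ≈ 10.
Then θ = 14.4/(10−1) ≈ 1.59.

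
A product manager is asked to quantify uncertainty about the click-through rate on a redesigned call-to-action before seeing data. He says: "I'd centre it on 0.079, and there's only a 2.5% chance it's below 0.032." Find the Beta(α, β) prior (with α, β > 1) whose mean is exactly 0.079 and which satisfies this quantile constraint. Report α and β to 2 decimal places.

With mean 0.079 fixed, write α = 0.079s, β = 0.921s where s = α+β.
Need P(θ < 0.032) = 0.025 under Beta(0.079s, 0.921s). Normal approximation: (q−m)/√(m(1−m)/s) ≈ z_{0.025} = -1.96, so s ≈ 0.079·0.921·(-1.96)²/(0.032−0.079)² = 126.5.
At s = 126.5: P(θ<0.032) ≈ 0.007. Adjusting to match 0.025 gives s ≈ 85.07.
So α = 0.079·85.07 ≈ 6.72, β = 0.921·85.07 ≈ 78.35.

α ≈ 6.72, β ≈ 78.35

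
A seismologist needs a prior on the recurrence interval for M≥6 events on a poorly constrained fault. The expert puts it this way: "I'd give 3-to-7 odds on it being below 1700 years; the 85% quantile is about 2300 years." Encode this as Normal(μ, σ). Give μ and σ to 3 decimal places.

μ = 1901.585, σ = 384.410

The p-quantile of Normal(μ,σ) is μ + z_p·σ, with z_{0.3} = -0.5244 and z_{0.85} = 1.036.
Eliminate σ: μ = (z₂·x₁ − z₁·x₂)/(z₂ − z₁) = (1.036·1700 − (-0.5244)·2300)/1.561 = 1901.585.
Then σ = (x₂ − x₁)/(z₂ − z₁) = (2300 − 1700)/1.561 = 384.410.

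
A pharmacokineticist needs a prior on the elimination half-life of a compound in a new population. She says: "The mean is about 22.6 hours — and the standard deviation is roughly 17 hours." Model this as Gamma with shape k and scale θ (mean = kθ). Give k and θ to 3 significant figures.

k ≈ 1.77, θ ≈ 12.8

For Gamma(k, scale θ): mean = kθ, variance = kθ², so CV = 1/√k.
CV = SD/mean = 17/22.6 = 0.7522, hence k = 1/CV² = 1.77.
Then θ = mean/k = 22.6/1.77 = 12.8.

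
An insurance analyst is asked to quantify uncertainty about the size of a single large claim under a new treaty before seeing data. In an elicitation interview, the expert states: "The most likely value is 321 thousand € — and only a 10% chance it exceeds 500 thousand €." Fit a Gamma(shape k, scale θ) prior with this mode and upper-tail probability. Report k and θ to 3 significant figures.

Gamma(k,θ) with k>1 has mode (k−1)θ, so θ = 321/(k−1).
Need P(X < 500) = 0.9 with θ tied to k this way. Start at k = 2, θ = 321: P(X<500) ≈ 0.461.
Too low — raise k to concentrate. Iterating converges to k ≈ 10.5.
Then θ = 321/(10.5−1) ≈ 33.7.

k ≈ 10.5, θ ≈ 33.7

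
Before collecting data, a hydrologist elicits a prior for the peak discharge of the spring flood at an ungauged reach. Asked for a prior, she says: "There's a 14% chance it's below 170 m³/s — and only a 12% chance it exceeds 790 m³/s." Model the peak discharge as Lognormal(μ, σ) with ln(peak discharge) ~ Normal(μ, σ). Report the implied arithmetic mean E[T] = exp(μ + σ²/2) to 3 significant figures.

E[T] ≈ 447 m³/s

If T ~ Lognormal(μ,σ) then ln T ~ Normal(μ,σ), so the p-quantile of ln T is μ + z_p·σ.
ln(170) = 5.136 and ln(790) = 6.672; z_{0.14} = -1.08, z_{0.88} = 1.175.
σ = (6.672 − 5.136)/(1.175 − (-1.08)) = 0.681.
μ = 5.136 − (-1.08)·0.681 = 5.872.
E[T] = exp(μ + σ²/2) = exp(5.872 + 0.2320) = 447 m³/s.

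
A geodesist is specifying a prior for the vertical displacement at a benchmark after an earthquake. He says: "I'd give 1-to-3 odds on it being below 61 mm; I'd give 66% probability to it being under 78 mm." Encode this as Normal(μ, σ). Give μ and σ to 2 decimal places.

μ = 71.55, σ = 15.64

For Normal(μ,σ), the p-quantile is μ + z_p·σ. Here z_{0.25} = -0.6745, z_{0.66} = 0.4125.
So 61 = μ − 0.6745σ and 78 = μ + 0.4125σ.
Subtracting: σ = (78 − 61)/(0.4125 − (-0.6745)) = 15.64.
Then μ = 61 − (-0.6745)·15.64 = 71.55.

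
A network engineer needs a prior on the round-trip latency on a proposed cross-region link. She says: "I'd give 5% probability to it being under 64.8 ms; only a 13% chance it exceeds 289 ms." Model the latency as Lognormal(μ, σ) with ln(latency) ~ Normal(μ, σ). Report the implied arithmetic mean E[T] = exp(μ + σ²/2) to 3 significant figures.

If T ~ Lognormal(μ,σ) then ln T ~ Normal(μ,σ), so the p-quantile of ln T is μ + z_p·σ.
ln(64.8) = 4.171 and ln(289) = 5.666; z_{0.05} = -1.645, z_{0.87} = 1.126.
σ = (5.666 − 4.171)/(1.126 − (-1.645)) = 0.540.
μ = 4.171 − (-1.645)·0.540 = 5.059.
E[T] = exp(μ + σ²/2) = exp(5.059 + 0.1455) = 182 ms.

E[T] ≈ 182 ms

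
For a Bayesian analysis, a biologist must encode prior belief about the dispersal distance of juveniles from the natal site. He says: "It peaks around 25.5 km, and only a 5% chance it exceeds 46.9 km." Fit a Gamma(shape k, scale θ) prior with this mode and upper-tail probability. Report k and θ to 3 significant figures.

k ≈ 8.5, θ ≈ 3.4

Gamma(k,θ) with k>1 has mode (k−1)θ, so θ = 25.5/(k−1).
Need P(X < 46.9) = 0.95 with θ tied to k this way. Start at k = 2, θ = 25.5: P(X<46.9) ≈ 0.549.
Too low — raise k to concentrate. Iterating converges to k ≈ 8.5.
Then θ = 25.5/(8.5−1) ≈ 3.4.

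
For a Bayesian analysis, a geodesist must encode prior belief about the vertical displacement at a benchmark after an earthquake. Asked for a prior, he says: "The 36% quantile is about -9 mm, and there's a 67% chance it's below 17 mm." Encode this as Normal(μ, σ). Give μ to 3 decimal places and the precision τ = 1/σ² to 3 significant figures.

The p-quantile of Normal(μ,σ) is μ + z_p·σ, with z_{0.36} = -0.3585 and z_{0.67} = 0.4399.
Eliminate σ: μ = (z₂·x₁ − z₁·x₂)/(z₂ − z₁) = (0.4399·-9 − (-0.3585)·17)/0.7984 = 2.674.
Then σ = (x₂ − x₁)/(z₂ − z₁) = (17 − -9)/0.7984 = 32.566.
Precision τ = 1/σ² = 1/32.57² = 0.000943.

μ = 2.674, τ = 0.000943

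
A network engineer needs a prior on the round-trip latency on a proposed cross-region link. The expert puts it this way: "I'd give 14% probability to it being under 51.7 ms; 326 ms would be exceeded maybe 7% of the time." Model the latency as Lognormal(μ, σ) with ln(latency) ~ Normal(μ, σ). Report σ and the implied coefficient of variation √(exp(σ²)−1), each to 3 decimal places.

σ ≈ 0.720, CV ≈ 0.825

If T ~ Lognormal(μ,σ) then ln T ~ Normal(μ,σ), so the p-quantile of ln T is μ + z_p·σ.
ln(51.7) = 3.945 and ln(326) = 5.787; z_{0.14} = -1.08, z_{0.93} = 1.476.
σ = (5.787 − 3.945)/(1.476 − (-1.08)) = 0.720.
μ = 3.945 − (-1.08)·0.720 = 4.724.
CV = √(exp(σ²)−1) = √(exp(0.5190)−1) = 0.825.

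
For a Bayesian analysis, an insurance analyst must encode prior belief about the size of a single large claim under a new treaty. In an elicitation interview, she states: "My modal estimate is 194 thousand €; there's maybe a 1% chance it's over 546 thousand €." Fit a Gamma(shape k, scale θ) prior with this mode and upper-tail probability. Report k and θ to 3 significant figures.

Gamma(k,θ) with k>1 has mode (k−1)θ, so θ = 194/(k−1).
Need P(X < 546) = 0.99 with θ tied to k this way. Start at k = 2, θ = 194: P(X<546) ≈ 0.771.
Too low — raise k to concentrate. Iterating converges to k ≈ 5.27.
Then θ = 194/(5.27−1) ≈ 45.5.

k ≈ 5.27, θ ≈ 45.5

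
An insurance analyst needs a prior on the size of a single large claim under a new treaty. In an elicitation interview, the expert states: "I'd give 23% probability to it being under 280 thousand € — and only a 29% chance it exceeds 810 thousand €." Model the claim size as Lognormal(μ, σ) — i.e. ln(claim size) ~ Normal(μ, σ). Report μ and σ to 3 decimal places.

μ ≈ 6.242, σ ≈ 0.822

If T ~ Lognormal(μ,σ) then ln T ~ Normal(μ,σ), so the p-quantile of ln T is μ + z_p·σ.
ln(280) = 5.635 and ln(810) = 6.697; z_{0.23} = -0.7388, z_{0.71} = 0.5534.
σ = (6.697 − 5.635)/(0.5534 − (-0.7388)) = 0.822.
μ = 5.635 − (-0.7388)·0.822 = 6.242.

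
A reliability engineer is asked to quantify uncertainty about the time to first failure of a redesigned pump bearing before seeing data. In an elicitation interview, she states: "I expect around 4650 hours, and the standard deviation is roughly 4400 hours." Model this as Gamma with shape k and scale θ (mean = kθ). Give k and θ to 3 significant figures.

k ≈ 1.12, θ ≈ 4160

For Gamma(k, scale θ): mean = kθ, variance = kθ², so CV = 1/√k.
CV = SD/mean = 4400/4650 = 0.9462, hence k = 1/CV² = 1.12.
Then θ = mean/k = 4650/1.12 = 4160.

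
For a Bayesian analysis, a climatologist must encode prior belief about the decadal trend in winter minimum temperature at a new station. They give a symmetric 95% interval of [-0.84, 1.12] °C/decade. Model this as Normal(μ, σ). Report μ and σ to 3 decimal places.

μ = 0.140, σ = 0.500

A symmetric 95% interval runs μ ± z·σ with z = 1.96.
Half-width = 0.98, so σ = 0.98/1.96 = 0.500.
μ is the interval midpoint, 0.140.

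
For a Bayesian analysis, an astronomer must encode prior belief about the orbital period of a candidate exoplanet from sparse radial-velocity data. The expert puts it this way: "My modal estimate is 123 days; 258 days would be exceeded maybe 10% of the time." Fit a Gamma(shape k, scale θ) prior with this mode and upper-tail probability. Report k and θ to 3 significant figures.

k ≈ 4.5, θ ≈ 35.1

Gamma(k,θ) with k>1 has mode (k−1)θ, so θ = 123/(k−1).
Need P(X < 258) = 0.9 with θ tied to k this way. Start at k = 2, θ = 123: P(X<258) ≈ 0.620.
Too low — raise k to concentrate. Iterating converges to k ≈ 4.5.
Then θ = 123/(4.5−1) ≈ 35.1.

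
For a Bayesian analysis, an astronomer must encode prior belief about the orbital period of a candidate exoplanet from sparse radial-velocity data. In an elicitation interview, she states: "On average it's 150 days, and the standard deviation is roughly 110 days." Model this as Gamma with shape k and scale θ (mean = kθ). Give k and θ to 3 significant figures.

For Gamma(k, scale θ): mean = kθ, variance = kθ², so CV = 1/√k.
CV = SD/mean = 110/150 = 0.7333, hence k = 1/CV² = 1.86.
Then θ = mean/k = 150/1.86 = 80.7.

k ≈ 1.86, θ ≈ 80.7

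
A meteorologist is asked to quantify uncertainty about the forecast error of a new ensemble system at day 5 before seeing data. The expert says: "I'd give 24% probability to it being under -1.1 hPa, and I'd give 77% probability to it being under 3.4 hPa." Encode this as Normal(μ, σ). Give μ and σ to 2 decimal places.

The p-quantile of Normal(μ,σ) is μ + z_p·σ, with z_{0.24} = -0.7063 and z_{0.77} = 0.7388.
Eliminate σ: μ = (z₂·x₁ − z₁·x₂)/(z₂ − z₁) = (0.7388·-1.1 − (-0.7063)·3.4)/1.445 = 1.10.
Then σ = (x₂ − x₁)/(z₂ − z₁) = (3.4 − -1.1)/1.445 = 3.11.

μ = 1.10, σ = 3.11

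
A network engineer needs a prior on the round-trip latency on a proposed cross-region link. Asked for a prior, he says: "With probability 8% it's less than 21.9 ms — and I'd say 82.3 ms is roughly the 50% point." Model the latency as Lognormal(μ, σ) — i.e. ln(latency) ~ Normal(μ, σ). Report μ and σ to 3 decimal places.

μ ≈ 4.410, σ ≈ 0.942

If T ~ Lognormal(μ,σ) then ln T ~ Normal(μ,σ), so the p-quantile of ln T is μ + z_p·σ.
ln(21.9) = 3.086 and ln(82.3) = 4.41; z_{0.08} = -1.405, z_{0.5} = 0.
σ = (4.41 − 3.086)/(0 − (-1.405)) = 0.942.
μ = 3.086 − (-1.405)·0.942 = 4.410.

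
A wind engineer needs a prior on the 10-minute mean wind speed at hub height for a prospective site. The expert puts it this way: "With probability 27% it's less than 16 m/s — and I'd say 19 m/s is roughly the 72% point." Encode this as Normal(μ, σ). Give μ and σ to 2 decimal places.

μ = 17.54, σ = 2.51

For Normal(μ,σ), the p-quantile is μ + z_p·σ. Here z_{0.27} = -0.6128, z_{0.72} = 0.5828.
So 16 = μ − 0.6128σ and 19 = μ + 0.5828σ.
Subtracting: σ = (19 − 16)/(0.5828 − (-0.6128)) = 2.51.
Then μ = 16 − (-0.6128)·2.51 = 17.54.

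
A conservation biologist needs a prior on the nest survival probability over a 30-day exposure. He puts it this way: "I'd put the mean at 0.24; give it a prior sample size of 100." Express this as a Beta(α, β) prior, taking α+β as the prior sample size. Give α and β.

Under the effective-sample-size interpretation, Beta(α, β) has prior mean α/(α+β) and prior sample size α+β.
So α+β = 100 and α/(α+β) = 0.24, giving α = 0.24·100 = 24 and β = 100 − 24 = 76.

α = 24, β = 76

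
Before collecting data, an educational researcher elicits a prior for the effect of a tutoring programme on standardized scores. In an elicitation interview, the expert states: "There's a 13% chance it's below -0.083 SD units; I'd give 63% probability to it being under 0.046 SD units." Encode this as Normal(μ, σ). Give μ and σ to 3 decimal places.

The p-quantile of Normal(μ,σ) is μ + z_p·σ, with z_{0.13} = -1.126 and z_{0.63} = 0.3319.
Eliminate σ: μ = (z₂·x₁ − z₁·x₂)/(z₂ − z₁) = (0.3319·-0.083 − (-1.126)·0.046)/1.458 = 0.017.
Then σ = (x₂ − x₁)/(z₂ − z₁) = (0.046 − -0.083)/1.458 = 0.088.

μ = 0.017, σ = 0.088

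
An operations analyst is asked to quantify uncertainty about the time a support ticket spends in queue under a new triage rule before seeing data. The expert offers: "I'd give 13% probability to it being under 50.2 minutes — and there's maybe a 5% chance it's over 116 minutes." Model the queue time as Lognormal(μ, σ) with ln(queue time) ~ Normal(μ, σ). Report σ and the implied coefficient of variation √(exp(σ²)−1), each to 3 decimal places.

If T ~ Lognormal(μ,σ) then ln T ~ Normal(μ,σ), so the p-quantile of ln T is μ + z_p·σ.
ln(50.2) = 3.916 and ln(116) = 4.754; z_{0.13} = -1.126, z_{0.95} = 1.645.
σ = (4.754 − 3.916)/(1.645 − (-1.126)) = 0.302.
μ = 3.916 − (-1.126)·0.302 = 4.256.
CV = √(exp(σ²)−1) = √(exp(0.0913)−1) = 0.309.

σ ≈ 0.302, CV ≈ 0.309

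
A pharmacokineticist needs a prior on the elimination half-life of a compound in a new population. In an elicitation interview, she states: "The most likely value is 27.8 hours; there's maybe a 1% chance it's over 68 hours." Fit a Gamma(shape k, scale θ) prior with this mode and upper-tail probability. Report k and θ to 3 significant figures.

k ≈ 6.89, θ ≈ 4.72

Gamma(k,θ) with k>1 has mode (k−1)θ, so θ = 27.8/(k−1).
Need P(X < 68) = 0.99 with θ tied to k this way. Start at k = 2, θ = 27.8: P(X<68) ≈ 0.701.
Too low — raise k to concentrate. Iterating converges to k ≈ 6.89.
Then θ = 27.8/(6.89−1) ≈ 4.72.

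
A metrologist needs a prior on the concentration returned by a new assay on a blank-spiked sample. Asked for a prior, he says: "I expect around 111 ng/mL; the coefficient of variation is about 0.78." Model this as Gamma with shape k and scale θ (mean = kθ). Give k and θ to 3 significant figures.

k ≈ 1.64, θ ≈ 67.5

For Gamma(k, scale θ): mean = kθ, variance = kθ², so CV = 1/√k.
CV = 0.78, hence k = 1/CV² = 1.64.
Then θ = mean/k = 111/1.64 = 67.5.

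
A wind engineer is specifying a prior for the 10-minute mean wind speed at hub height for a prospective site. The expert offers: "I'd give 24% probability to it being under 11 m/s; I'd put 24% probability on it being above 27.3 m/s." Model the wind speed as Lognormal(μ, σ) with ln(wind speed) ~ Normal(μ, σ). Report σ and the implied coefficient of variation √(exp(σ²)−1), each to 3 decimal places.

σ ≈ 0.643, CV ≈ 0.716

If T ~ Lognormal(μ,σ) then ln T ~ Normal(μ,σ), so the p-quantile of ln T is μ + z_p·σ.
ln(11) = 2.398 and ln(27.3) = 3.307; z_{0.24} = -0.7063, z_{0.76} = 0.7063.
σ = (3.307 − 2.398)/(0.7063 − (-0.7063)) = 0.643.
μ = 2.398 − (-0.7063)·0.643 = 2.852.
CV = √(exp(σ²)−1) = √(exp(0.4141)−1) = 0.716.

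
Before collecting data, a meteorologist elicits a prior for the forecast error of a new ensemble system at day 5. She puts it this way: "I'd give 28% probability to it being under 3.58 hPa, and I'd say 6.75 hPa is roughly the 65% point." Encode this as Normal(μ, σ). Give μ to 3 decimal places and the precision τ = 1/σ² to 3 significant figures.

For Normal(μ,σ), the p-quantile is μ + z_p·σ. Here z_{0.28} = -0.5828, z_{0.65} = 0.3853.
So 3.58 = μ − 0.5828σ and 6.75 = μ + 0.3853σ.
Subtracting: σ = (6.75 − 3.58)/(0.3853 − (-0.5828)) = 3.274.
Then μ = 3.58 − (-0.5828)·3.274 = 5.488.
Precision τ = 1/σ² = 1/3.274² = 0.0933.

μ = 5.488, τ = 0.0933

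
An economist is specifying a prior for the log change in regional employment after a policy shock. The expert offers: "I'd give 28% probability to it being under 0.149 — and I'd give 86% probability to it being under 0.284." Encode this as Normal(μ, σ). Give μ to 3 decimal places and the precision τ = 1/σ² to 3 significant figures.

For Normal(μ,σ), the p-quantile is μ + z_p·σ. Here z_{0.28} = -0.5828, z_{0.86} = 1.08.
So 0.149 = μ − 0.5828σ and 0.284 = μ + 1.08σ.
Subtracting: σ = (0.284 − 0.149)/(1.08 − (-0.5828)) = 0.081.
Then μ = 0.149 − (-0.5828)·0.081 = 0.196.
Precision τ = 1/σ² = 1/0.08117² = 152.

μ = 0.196, τ = 152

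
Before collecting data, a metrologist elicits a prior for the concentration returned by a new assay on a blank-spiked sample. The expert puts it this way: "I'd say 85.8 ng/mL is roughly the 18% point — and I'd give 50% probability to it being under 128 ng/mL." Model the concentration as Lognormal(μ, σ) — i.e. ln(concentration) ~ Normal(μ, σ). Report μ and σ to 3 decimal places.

μ ≈ 4.852, σ ≈ 0.437

If T ~ Lognormal(μ,σ) then ln T ~ Normal(μ,σ), so the p-quantile of ln T is μ + z_p·σ.
ln(85.8) = 4.452 and ln(128) = 4.852; z_{0.18} = -0.9154, z_{0.5} = 0.
σ = (4.852 − 4.452)/(0 − (-0.9154)) = 0.437.
μ = 4.452 − (-0.9154)·0.437 = 4.852.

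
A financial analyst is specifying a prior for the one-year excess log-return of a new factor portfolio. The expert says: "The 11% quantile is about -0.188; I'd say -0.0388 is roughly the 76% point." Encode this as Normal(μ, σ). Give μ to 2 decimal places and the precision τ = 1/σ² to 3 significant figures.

For Normal(μ,σ), the p-quantile is μ + z_p·σ. Here z_{0.11} = -1.227, z_{0.76} = 0.7063.
So -0.188 = μ − 1.227σ and -0.0388 = μ + 0.7063σ.
Subtracting: σ = (-0.0388 − -0.188)/(0.7063 − (-1.227)) = 0.08.
Then μ = -0.188 − (-1.227)·0.08 = -0.09.
Precision τ = 1/σ² = 1/0.07719² = 168.

μ = -0.09, τ = 168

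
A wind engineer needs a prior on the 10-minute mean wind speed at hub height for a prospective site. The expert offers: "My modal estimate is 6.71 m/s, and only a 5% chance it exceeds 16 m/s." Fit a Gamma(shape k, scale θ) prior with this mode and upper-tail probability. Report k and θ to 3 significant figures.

k ≈ 4.62, θ ≈ 1.86

Gamma(k,θ) with k>1 has mode (k−1)θ, so θ = 6.71/(k−1).
Need P(X < 16) = 0.95 with θ tied to k this way. Start at k = 2, θ = 6.71: P(X<16) ≈ 0.688.
Too low — raise k to concentrate. Iterating converges to k ≈ 4.62.
Then θ = 6.71/(4.62−1) ≈ 1.86.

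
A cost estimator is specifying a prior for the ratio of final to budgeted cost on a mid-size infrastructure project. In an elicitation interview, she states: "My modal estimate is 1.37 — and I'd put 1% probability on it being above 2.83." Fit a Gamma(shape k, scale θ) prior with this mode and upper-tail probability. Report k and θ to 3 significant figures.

k ≈ 10.3, θ ≈ 0.148

Gamma(k,θ) with k>1 has mode (k−1)θ, so θ = 1.37/(k−1).
Need P(X < 2.83) = 0.99 with θ tied to k this way. Start at k = 2, θ = 1.37: P(X<2.83) ≈ 0.611.
Too low — raise k to concentrate. Iterating converges to k ≈ 10.3.
Then θ = 1.37/(10.3−1) ≈ 0.148.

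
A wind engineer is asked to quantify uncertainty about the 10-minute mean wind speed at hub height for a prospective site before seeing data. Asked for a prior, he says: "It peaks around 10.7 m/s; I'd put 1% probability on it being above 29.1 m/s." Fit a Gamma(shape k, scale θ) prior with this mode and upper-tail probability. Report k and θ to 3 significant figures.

Gamma(k,θ) with k>1 has mode (k−1)θ, so θ = 10.7/(k−1).
Need P(X < 29.1) = 0.99 with θ tied to k this way. Start at k = 2, θ = 10.7: P(X<29.1) ≈ 0.755.
Too low — raise k to concentrate. Iterating converges to k ≈ 5.6.
Then θ = 10.7/(5.6−1) ≈ 2.33.

k ≈ 5.6, θ ≈ 2.33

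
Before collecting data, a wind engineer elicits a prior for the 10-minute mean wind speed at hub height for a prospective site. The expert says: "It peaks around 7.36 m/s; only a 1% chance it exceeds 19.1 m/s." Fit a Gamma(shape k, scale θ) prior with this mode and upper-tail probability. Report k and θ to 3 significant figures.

k ≈ 6.12, θ ≈ 1.44

Gamma(k,θ) with k>1 has mode (k−1)θ, so θ = 7.36/(k−1).
Need P(X < 19.1) = 0.99 with θ tied to k this way. Start at k = 2, θ = 7.36: P(X<19.1) ≈ 0.732.
Too low — raise k to concentrate. Iterating converges to k ≈ 6.12.
Then θ = 7.36/(6.12−1) ≈ 1.44.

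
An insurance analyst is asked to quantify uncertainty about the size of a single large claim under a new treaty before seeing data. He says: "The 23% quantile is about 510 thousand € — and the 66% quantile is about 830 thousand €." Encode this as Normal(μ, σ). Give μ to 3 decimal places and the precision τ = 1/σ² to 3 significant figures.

The p-quantile of Normal(μ,σ) is μ + z_p·σ, with z_{0.23} = -0.7388 and z_{0.66} = 0.4125.
Eliminate σ: μ = (z₂·x₁ − z₁·x₂)/(z₂ − z₁) = (0.4125·510 − (-0.7388)·830)/1.151 = 715.358.
Then σ = (x₂ − x₁)/(z₂ − z₁) = (830 − 510)/1.151 = 277.944.
Precision τ = 1/σ² = 1/277.9² = 1.29e-05.

μ = 715.358, τ = 1.29e-05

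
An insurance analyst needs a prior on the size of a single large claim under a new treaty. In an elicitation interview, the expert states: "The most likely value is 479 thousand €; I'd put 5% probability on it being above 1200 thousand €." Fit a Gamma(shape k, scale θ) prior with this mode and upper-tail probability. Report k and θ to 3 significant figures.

Gamma(k,θ) with k>1 has mode (k−1)θ, so θ = 479/(k−1).
Need P(X < 1200) = 0.95 with θ tied to k this way. Start at k = 2, θ = 479: P(X<1200) ≈ 0.714.
Too low — raise k to concentrate. Iterating converges to k ≈ 4.22.
Then θ = 479/(4.22−1) ≈ 149.

k ≈ 4.22, θ ≈ 149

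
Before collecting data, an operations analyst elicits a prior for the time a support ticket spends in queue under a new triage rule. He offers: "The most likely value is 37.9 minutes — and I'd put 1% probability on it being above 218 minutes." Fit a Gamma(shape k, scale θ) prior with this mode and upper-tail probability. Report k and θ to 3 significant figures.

Gamma(k,θ) with k>1 has mode (k−1)θ, so θ = 37.9/(k−1).
Need P(X < 218) = 0.99 with θ tied to k this way. Start at k = 2, θ = 37.9: P(X<218) ≈ 0.979.
Too low — raise k to concentrate. Iterating converges to k ≈ 2.23.
Then θ = 37.9/(2.23−1) ≈ 30.9.

k ≈ 2.23, θ ≈ 30.9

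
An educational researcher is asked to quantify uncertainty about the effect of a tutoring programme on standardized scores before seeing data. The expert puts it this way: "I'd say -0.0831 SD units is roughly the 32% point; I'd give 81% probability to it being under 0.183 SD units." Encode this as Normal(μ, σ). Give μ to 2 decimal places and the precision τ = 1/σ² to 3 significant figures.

For Normal(μ,σ), the p-quantile is μ + z_p·σ. Here z_{0.32} = -0.4677, z_{0.81} = 0.8779.
So -0.0831 = μ − 0.4677σ and 0.183 = μ + 0.8779σ.
Subtracting: σ = (0.183 − -0.0831)/(0.8779 − (-0.4677)) = 0.20.
Then μ = -0.0831 − (-0.4677)·0.20 = 0.01.
Precision τ = 1/σ² = 1/0.1978² = 25.6.

μ = 0.01, τ = 25.6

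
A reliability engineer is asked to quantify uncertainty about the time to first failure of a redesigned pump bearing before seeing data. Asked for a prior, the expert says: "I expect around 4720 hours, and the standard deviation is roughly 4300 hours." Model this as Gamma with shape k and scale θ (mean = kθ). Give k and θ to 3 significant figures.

k ≈ 1.2, θ ≈ 3920

For Gamma(k, scale θ): mean = kθ, variance = kθ², so CV = 1/√k.
CV = SD/mean = 4300/4720 = 0.911, hence k = 1/CV² = 1.2.
Then θ = mean/k = 4720/1.2 = 3920.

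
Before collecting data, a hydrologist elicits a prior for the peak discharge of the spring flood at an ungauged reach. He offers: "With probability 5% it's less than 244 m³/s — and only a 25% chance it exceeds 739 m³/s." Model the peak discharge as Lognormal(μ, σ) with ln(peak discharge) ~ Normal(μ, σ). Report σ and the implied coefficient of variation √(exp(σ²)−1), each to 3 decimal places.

If T ~ Lognormal(μ,σ) then ln T ~ Normal(μ,σ), so the p-quantile of ln T is μ + z_p·σ.
ln(244) = 5.497 and ln(739) = 6.605; z_{0.05} = -1.645, z_{0.75} = 0.6745.
σ = (6.605 − 5.497)/(0.6745 − (-1.645)) = 0.478.
μ = 5.497 − (-1.645)·0.478 = 6.283.
CV = √(exp(σ²)−1) = √(exp(0.2283)−1) = 0.506.

σ ≈ 0.478, CV ≈ 0.506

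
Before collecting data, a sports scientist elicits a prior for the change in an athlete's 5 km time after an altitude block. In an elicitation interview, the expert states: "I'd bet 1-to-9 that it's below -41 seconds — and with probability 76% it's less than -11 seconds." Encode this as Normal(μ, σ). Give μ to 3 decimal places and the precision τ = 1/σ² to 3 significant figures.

The p-quantile of Normal(μ,σ) is μ + z_p·σ, with z_{0.1} = -1.282 and z_{0.76} = 0.7063.
Eliminate σ: μ = (z₂·x₁ − z₁·x₂)/(z₂ − z₁) = (0.7063·-41 − (-1.282)·-11)/1.988 = -21.659.
Then σ = (x₂ − x₁)/(z₂ − z₁) = (-11 − -41)/1.988 = 15.092.
Precision τ = 1/σ² = 1/15.09² = 0.00439.

μ = -21.659, τ = 0.00439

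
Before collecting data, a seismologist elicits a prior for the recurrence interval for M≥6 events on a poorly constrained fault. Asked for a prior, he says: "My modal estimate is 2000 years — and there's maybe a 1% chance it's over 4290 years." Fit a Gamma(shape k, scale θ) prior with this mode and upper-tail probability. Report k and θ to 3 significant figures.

k ≈ 9.32, θ ≈ 240

Gamma(k,θ) with k>1 has mode (k−1)θ, so θ = 2000/(k−1).
Need P(X < 4290) = 0.99 with θ tied to k this way. Start at k = 2, θ = 2000: P(X<4290) ≈ 0.632.
Too low — raise k to concentrate. Iterating converges to k ≈ 9.32.
Then θ = 2000/(9.32−1) ≈ 240.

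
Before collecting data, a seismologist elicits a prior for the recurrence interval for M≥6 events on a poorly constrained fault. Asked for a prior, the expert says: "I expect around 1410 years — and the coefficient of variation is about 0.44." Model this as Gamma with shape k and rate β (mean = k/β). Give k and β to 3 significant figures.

For Gamma(k, rate β): mean = k/β, variance = k/β², so CV = 1/√k.
CV = 0.44, hence k = 1/CV² = 5.17.
Then β = k/mean = 5.17/1410 = 0.00366.

k ≈ 5.17, β ≈ 0.00366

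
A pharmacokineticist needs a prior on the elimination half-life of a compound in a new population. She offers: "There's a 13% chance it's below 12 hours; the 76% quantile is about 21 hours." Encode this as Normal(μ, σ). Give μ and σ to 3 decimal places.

For Normal(μ,σ), the p-quantile is μ + z_p·σ. Here z_{0.13} = -1.126, z_{0.76} = 0.7063.
So 12 = μ − 1.126σ and 21 = μ + 0.7063σ.
Subtracting: σ = (21 − 12)/(0.7063 − (-1.126)) = 4.911.
Then μ = 12 − (-1.126)·4.911 = 17.531.

μ = 17.531, σ = 4.911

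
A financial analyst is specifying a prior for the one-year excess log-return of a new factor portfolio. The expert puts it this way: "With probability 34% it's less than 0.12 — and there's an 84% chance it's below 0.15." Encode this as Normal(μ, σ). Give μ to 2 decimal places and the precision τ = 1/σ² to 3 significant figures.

μ = 0.13, τ = 2200

The p-quantile of Normal(μ,σ) is μ + z_p·σ, with z_{0.34} = -0.4125 and z_{0.84} = 0.9945.
Eliminate σ: μ = (z₂·x₁ − z₁·x₂)/(z₂ − z₁) = (0.9945·0.12 − (-0.4125)·0.15)/1.407 = 0.13.
Then σ = (x₂ − x₁)/(z₂ − z₁) = (0.15 − 0.12)/1.407 = 0.02.
Precision τ = 1/σ² = 1/0.02132² = 2200.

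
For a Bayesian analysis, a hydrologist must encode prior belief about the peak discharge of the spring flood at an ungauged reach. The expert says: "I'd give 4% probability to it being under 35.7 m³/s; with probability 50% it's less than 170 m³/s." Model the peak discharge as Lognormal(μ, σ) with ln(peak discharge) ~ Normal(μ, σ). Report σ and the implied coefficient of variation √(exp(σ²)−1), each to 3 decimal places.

σ ≈ 0.891, CV ≈ 1.102

If T ~ Lognormal(μ,σ) then ln T ~ Normal(μ,σ), so the p-quantile of ln T is μ + z_p·σ.
ln(35.7) = 3.575 and ln(170) = 5.136; z_{0.04} = -1.751, z_{0.5} = 0.
σ = (5.136 − 3.575)/(0 − (-1.751)) = 0.891.
μ = 3.575 − (-1.751)·0.891 = 5.136.
CV = √(exp(σ²)−1) = √(exp(0.7947)−1) = 1.102.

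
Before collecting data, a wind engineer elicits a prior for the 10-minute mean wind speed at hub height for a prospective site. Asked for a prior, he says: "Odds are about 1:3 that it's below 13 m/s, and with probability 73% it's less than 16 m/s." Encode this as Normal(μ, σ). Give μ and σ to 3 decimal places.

μ = 14.572, σ = 2.330

The p-quantile of Normal(μ,σ) is μ + z_p·σ, with z_{0.25} = -0.6745 and z_{0.73} = 0.6128.
Eliminate σ: μ = (z₂·x₁ − z₁·x₂)/(z₂ − z₁) = (0.6128·13 − (-0.6745)·16)/1.287 = 14.572.
Then σ = (x₂ − x₁)/(z₂ − z₁) = (16 − 13)/1.287 = 2.330.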